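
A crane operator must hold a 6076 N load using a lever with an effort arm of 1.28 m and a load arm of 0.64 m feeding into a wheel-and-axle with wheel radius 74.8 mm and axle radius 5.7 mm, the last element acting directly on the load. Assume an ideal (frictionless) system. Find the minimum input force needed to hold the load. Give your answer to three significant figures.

Lever MA = effort arm / load arm = 1.28/0.64 = 2.
Wheel-and-axle MA = R/r = 74.8/5.7 = 13.123.
Combined ideal MA = 2 × 13.123 = 26.246.
Effort = load / MA = 6076 / 26.246 = 231.51 N.

232 N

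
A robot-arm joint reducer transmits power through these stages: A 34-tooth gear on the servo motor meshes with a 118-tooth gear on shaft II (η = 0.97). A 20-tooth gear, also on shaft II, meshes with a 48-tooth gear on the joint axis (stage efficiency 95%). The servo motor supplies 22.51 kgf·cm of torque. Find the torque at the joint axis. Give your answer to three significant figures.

173 kgf·cm

gear mesh 118/34 = 3.4706 → τ = 22.51·3.4706·0.97 = 75.779 kgf·cm
gear mesh 48/20 = 2.4 → τ = 75.779·2.4·0.95 = 172.78 kgf·cm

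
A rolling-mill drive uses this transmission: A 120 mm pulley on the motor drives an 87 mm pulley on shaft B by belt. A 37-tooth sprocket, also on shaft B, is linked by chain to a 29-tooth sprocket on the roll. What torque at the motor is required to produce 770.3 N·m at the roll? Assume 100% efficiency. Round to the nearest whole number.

Overall ratio R = 0.725 × 0.78378 = 0.56824.
Input torque = output torque / R = 770.3 / 0.56824 = 1355.6 N·m.

1356 N·m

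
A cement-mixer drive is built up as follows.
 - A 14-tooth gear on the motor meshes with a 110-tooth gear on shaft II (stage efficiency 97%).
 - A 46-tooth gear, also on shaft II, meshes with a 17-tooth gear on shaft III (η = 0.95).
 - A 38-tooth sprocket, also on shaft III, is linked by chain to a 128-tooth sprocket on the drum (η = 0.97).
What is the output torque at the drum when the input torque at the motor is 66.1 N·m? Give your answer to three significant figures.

After the gear mesh (110/14): 66.1 × 7.8571 × 0.97 = 503.78 N·m
After the gear mesh (17/46): 503.78 × 0.36957 × 0.95 = 176.87 N·m
After the chain (128/38): 176.87 × 3.3684 × 0.97 = 577.9 N·m

578 N·m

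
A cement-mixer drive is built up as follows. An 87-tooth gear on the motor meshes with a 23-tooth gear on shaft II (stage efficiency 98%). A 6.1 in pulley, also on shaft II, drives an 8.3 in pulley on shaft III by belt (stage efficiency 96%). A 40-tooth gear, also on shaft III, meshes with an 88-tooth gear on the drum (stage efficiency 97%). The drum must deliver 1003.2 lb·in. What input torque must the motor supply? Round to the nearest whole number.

1389 lb·in

Overall ratio R = 0.26437 × 1.3607 × 2.2 = 0.79137; overall efficiency η = 0.98 × 0.96 × 0.97 = 0.9126.
Input torque = output torque / (R × η) = 1003.2 / (0.79137 × 0.9126) = 1389.1 lb·in.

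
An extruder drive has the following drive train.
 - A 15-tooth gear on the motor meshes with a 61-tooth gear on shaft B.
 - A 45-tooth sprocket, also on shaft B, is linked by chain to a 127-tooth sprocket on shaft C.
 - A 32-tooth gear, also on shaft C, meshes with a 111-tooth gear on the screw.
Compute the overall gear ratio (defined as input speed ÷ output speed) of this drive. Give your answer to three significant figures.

39.8

Each stage contributes driven/driver: gear mesh 61/15 = 4.0667, chain 127/45 = 2.8222, gear mesh 111/32 = 3.4688.
Overall: 4.0667 × 2.8222 × 3.4688 = 39.811.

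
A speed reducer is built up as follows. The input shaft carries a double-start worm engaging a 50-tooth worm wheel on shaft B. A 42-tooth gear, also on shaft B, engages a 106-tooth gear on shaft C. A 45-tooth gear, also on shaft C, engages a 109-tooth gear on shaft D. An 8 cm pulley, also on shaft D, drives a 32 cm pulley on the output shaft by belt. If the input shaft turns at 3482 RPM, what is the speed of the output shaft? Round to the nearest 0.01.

the input shaft → shaft B (worm, 50/2): 3482 ÷ 25 = 139.28 RPM
shaft B → shaft C (gear mesh, 106/42): 139.28 ÷ 2.5238 = 55.186 RPM
shaft C → shaft D (gear mesh, 109/45): 55.186 ÷ 2.4222 = 22.783 RPM
shaft D → the output shaft (belt, 32/8): 22.783 ÷ 4 = 5.6958 RPM

5.70 RPM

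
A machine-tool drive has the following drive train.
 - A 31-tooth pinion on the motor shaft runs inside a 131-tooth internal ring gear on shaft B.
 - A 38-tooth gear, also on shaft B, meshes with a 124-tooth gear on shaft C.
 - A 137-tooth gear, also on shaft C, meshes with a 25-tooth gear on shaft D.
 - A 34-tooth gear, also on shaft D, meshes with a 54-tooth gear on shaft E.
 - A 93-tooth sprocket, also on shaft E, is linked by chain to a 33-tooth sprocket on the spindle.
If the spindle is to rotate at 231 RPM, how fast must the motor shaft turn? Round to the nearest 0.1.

Overall ratio R = 4.2258 × 3.2632 × 0.18248 × 1.5882 × 0.35484 = 1.4181.
Required input speed = output speed × R = 231 × 1.4181 = 327.59 RPM.

327.6 RPM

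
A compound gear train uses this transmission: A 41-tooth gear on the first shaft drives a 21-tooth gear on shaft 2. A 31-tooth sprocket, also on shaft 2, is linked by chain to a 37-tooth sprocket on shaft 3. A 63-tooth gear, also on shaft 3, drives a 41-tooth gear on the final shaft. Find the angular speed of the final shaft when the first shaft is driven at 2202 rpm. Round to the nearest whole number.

gear mesh 21/41 = 0.5122 → 2202/0.5122 = 4299.1 rpm
chain 37/31 = 1.1935 → 4299.1/1.1935 = 3602 rpm
gear mesh 41/63 = 0.65079 → 3602/0.65079 = 5534.8 rpm

5535 rpm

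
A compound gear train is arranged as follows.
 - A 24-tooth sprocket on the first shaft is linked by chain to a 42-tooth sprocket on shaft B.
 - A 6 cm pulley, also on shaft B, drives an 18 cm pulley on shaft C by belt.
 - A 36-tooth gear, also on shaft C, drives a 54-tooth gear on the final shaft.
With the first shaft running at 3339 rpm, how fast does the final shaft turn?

chain 42/24 = 1.75 → 3339/1.75 = 1908 rpm
belt 18/6 = 3 → 1908/3 = 636 rpm
gear mesh 54/36 = 1.5 → 636/1.5 = 424 rpm

424 rpm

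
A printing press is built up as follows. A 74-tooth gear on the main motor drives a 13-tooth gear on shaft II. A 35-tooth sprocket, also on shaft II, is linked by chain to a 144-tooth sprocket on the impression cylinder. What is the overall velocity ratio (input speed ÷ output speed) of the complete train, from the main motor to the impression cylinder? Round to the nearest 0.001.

0.723

Each stage contributes driven/driver: gear mesh 13/74 = 0.17568, chain 144/35 = 4.1143.
Overall: 0.17568 × 4.1143 = 0.72278.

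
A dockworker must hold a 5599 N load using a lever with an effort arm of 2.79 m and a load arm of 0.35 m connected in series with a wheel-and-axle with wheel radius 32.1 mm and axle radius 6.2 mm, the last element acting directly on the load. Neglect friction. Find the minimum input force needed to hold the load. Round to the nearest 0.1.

135.7 N

Lever MA = effort arm / load arm = 2.79/0.35 = 7.9714.
Wheel-and-axle MA = R/r = 32.1/6.2 = 5.1774.
Combined ideal MA = 7.9714 × 5.1774 = 41.271.
Effort = load / MA = 5599 / 41.271 = 135.66 N.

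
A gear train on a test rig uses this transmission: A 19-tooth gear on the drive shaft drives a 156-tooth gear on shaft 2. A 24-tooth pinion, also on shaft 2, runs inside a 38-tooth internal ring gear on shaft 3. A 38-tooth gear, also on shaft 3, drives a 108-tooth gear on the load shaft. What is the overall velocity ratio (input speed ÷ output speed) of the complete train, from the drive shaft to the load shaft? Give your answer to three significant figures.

Each stage contributes driven/driver: gear mesh 156/19 = 8.2105, internal gear 38/24 = 1.5833, gear mesh 108/38 = 2.8421.
Overall: 8.2105 × 1.5833 × 2.8421 = 36.947.

36.9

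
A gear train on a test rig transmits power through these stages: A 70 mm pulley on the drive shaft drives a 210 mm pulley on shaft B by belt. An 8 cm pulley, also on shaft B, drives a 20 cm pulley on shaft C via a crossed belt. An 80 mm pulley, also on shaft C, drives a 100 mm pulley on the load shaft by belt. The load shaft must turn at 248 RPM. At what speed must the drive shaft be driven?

Overall ratio R = 3 × 2.5 × 1.25 = 9.375.
Required input speed = output speed × R = 248 × 9.375 = 2325 RPM.

2325 RPM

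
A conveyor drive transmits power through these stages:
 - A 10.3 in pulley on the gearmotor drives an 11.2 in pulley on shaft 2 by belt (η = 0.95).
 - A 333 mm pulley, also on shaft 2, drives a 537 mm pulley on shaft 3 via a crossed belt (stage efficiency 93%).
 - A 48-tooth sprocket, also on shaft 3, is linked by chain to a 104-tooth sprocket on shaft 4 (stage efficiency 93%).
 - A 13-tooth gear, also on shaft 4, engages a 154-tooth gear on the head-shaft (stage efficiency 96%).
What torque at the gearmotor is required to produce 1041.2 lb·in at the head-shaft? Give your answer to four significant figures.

Overall ratio R = 1.0874 × 1.6126 × 2.1667 × 11.846 = 45.007; overall efficiency η = 0.95 × 0.93 × 0.93 × 0.96 = 0.7888.
Input torque = output torque / (R × η) = 1041.2 / (45.007 × 0.7888) = 29.329 lb·in.

29.33 lb·in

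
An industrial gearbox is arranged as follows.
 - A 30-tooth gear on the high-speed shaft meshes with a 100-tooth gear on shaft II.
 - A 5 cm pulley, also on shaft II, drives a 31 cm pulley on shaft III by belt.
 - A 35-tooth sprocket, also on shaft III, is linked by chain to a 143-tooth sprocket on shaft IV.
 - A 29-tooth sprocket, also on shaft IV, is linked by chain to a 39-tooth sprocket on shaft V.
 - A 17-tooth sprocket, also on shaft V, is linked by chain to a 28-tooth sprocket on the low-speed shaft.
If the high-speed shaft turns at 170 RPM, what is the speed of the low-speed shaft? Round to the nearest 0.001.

0.909 RPM

the high-speed shaft → shaft II (gear mesh, 100/30): 170 ÷ 3.3333 = 51 RPM
shaft II → shaft III (belt, 31/5): 51 ÷ 6.2 = 8.2258 RPM
shaft III → shaft IV (chain, 143/35): 8.2258 ÷ 4.0857 = 2.0133 RPM
shaft IV → shaft V (chain, 39/29): 2.0133 ÷ 1.3448 = 1.4971 RPM
shaft V → the low-speed shaft (chain, 28/17): 1.4971 ÷ 1.6471 = 0.90894 RPM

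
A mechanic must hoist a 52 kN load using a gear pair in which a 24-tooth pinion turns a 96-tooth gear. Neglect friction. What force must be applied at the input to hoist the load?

13 kN

Gear pair MA = 96/24 = 4.
Effort = load / MA = 52 / 4 = 13 kN.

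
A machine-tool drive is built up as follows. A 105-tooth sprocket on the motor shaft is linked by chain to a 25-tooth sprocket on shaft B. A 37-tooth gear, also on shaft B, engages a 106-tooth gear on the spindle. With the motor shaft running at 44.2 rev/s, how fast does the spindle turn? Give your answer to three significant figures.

64.8 rev/s

chain 25/105 = 0.2381 → 44.2/0.2381 = 185.64 rev/s
gear mesh 106/37 = 2.8649 → 185.64/2.8649 = 64.799 rev/s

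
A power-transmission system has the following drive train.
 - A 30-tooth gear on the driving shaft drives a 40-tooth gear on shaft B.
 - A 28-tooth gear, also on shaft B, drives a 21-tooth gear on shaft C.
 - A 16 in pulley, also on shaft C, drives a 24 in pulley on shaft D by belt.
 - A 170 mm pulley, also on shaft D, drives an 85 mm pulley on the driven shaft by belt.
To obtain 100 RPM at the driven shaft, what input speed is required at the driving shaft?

75 RPM

Overall ratio R = 1.3333 × 0.75 × 1.5 × 0.5 = 0.75.
Required input speed = output speed × R = 100 × 0.75 = 75 RPM.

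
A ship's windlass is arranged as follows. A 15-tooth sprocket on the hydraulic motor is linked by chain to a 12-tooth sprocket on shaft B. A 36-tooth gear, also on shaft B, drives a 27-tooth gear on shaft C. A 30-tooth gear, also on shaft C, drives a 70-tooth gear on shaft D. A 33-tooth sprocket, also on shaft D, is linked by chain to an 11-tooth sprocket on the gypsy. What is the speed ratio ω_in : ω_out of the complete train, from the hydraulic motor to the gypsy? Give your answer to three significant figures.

0.467

Each stage contributes driven/driver: chain 12/15 = 0.8, gear mesh 27/36 = 0.75, gear mesh 70/30 = 2.3333, chain 11/33 = 0.33333.
Overall: 0.8 × 0.75 × 2.3333 × 0.33333 = 0.46667.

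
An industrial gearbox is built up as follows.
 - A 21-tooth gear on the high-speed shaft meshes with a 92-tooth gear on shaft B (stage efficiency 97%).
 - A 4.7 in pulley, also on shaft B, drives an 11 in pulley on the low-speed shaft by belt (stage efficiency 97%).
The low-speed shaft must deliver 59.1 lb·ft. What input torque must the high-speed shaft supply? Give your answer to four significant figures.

6.126 lb·ft

Overall ratio R = 4.381 × 2.3404 = 10.253; overall efficiency η = 0.97 × 0.97 = 0.9409.
Input torque = output torque / (R × η) = 59.1 / (10.253 × 0.9409) = 6.1261 lb·ft.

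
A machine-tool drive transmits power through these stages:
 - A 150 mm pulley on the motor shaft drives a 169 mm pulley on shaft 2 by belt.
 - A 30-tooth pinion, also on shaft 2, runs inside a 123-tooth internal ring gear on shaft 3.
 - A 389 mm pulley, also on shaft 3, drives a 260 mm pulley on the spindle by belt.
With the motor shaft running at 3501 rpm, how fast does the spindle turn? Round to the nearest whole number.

1134 rpm

the motor shaft → shaft 2 (belt, 169/150): 3501 ÷ 1.1267 = 3107.4 rpm
shaft 2 → shaft 3 (internal gear, 123/30): 3107.4 ÷ 4.1 = 757.9 rpm
shaft 3 → the spindle (belt, 260/389): 757.9 ÷ 0.66838 = 1133.9 rpm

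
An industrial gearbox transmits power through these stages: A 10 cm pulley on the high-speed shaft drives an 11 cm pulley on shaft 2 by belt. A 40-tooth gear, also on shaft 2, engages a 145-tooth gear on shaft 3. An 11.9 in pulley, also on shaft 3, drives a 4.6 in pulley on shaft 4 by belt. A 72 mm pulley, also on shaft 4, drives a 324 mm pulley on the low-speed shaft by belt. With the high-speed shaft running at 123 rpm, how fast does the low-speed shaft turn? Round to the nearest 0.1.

17.7 rpm

belt 11/10 = 1.1 → 123/1.1 = 111.82 rpm
gear mesh 145/40 = 3.625 → 111.82/3.625 = 30.846 rpm
belt 4.6/11.9 = 0.38655 → 30.846/0.38655 = 79.798 rpm
belt 324/72 = 4.5 → 79.798/4.5 = 17.733 rpm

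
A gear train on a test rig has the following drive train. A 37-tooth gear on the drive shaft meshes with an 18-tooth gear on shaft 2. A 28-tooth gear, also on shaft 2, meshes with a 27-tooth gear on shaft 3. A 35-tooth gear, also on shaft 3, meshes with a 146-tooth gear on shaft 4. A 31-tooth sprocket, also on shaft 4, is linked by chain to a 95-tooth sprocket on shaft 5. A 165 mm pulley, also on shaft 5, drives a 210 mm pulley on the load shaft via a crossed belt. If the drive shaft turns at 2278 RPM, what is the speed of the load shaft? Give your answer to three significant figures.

298 RPM

Gear mesh: ratio = 18/37 = 0.48649, so shaft 2 turns at 2278 / 0.48649 = 4682.6 RPM.
Gear mesh: ratio = 27/28 = 0.96429, so shaft 3 turns at 4682.6 / 0.96429 = 4856 RPM.
Gear mesh: ratio = 146/35 = 4.1714, so shaft 4 turns at 4856 / 4.1714 = 1164.1 RPM.
Chain: ratio = 95/31 = 3.0645, so shaft 5 turns at 1164.1 / 3.0645 = 379.87 RPM.
Belt: ratio = 210/165 = 1.2727, so the load shaft turns at 379.87 / 1.2727 = 298.47 RPM.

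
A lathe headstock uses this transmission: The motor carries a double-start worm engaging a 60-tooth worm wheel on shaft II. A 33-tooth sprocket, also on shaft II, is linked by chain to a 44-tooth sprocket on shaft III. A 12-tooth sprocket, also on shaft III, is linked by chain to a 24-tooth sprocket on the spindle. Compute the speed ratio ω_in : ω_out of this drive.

80

Each stage contributes driven/driver: worm 60/2 = 30, chain 44/33 = 1.3333, chain 24/12 = 2.
Overall: 30 × 1.3333 × 2 = 80.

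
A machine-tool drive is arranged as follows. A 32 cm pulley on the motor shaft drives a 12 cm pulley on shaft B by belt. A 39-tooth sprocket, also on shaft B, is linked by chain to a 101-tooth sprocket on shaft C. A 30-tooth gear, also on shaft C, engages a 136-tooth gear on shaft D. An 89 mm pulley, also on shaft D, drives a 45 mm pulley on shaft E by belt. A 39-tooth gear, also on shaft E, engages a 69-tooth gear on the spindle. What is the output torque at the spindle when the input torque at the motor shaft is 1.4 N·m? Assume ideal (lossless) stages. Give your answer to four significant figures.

belt 12/32 = 0.375 → τ = 1.4·0.375 = 0.525 N·m
chain 101/39 = 2.5897 → τ = 0.525·2.5897 = 1.3596 N·m
gear mesh 136/30 = 4.5333 → τ = 1.3596·4.5333 = 6.1636 N·m
belt 45/89 = 0.50562 → τ = 6.1636·0.50562 = 3.1164 N·m
gear mesh 69/39 = 1.7692 → τ = 3.1164·1.7692 = 5.5137 N·m

5.514 N·m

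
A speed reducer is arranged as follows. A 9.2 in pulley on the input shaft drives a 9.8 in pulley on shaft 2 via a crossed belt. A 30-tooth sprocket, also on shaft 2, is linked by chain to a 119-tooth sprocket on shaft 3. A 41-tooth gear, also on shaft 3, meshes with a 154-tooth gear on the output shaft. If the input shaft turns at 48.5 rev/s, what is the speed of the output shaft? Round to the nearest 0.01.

3.06 rev/s

the input shaft → shaft 2 (belt, 9.8/9.2): 48.5 ÷ 1.0652 = 45.531 rev/s
shaft 2 → shaft 3 (chain, 119/30): 45.531 ÷ 3.9667 = 11.478 rev/s
shaft 3 → the output shaft (gear mesh, 154/41): 11.478 ÷ 3.7561 = 3.0559 rev/s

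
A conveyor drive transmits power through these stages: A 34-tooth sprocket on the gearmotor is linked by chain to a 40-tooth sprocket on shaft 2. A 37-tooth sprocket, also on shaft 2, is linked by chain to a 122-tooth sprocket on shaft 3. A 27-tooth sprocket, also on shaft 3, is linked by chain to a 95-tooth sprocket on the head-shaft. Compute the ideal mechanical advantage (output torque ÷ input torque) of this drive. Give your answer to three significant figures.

13.6

Each stage contributes driven/driver: chain 40/34 = 1.1765, chain 122/37 = 3.2973, chain 95/27 = 3.5185.
Overall: 1.1765 × 3.2973 × 3.5185 = 13.649.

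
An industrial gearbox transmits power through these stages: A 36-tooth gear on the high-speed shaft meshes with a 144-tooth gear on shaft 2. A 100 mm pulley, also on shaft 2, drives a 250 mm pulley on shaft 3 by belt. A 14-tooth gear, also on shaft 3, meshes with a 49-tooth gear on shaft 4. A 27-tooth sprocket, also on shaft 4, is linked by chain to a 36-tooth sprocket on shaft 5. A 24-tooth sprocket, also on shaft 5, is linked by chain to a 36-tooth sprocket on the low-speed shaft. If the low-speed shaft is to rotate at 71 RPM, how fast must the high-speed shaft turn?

4970 RPM

Overall ratio R = 4 × 2.5 × 3.5 × 1.3333 × 1.5 = 70.
Required input speed = output speed × R = 71 × 70 = 4970 RPM.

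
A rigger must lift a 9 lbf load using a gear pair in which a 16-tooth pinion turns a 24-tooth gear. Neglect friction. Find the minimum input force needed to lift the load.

Gear pair MA = 24/16 = 1.5.
Effort = load / MA = 9 / 1.5 = 6 lbf.

6 lbf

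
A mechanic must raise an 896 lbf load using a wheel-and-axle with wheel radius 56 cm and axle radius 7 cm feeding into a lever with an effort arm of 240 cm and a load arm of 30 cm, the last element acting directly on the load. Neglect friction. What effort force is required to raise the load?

14 lbf

Wheel-and-axle MA = R/r = 56/7 = 8.
Lever MA = effort arm / load arm = 240/30 = 8.
Combined ideal MA = 8 × 8 = 64.
Effort = load / MA = 896 / 64 = 14 lbf.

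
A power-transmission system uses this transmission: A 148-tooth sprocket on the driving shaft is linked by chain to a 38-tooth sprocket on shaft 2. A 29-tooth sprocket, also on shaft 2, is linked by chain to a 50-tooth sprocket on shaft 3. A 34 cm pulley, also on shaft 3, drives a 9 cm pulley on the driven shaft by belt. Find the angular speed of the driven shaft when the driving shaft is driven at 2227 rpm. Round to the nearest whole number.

Chain: ratio = 38/148 = 0.25676, so shaft 2 turns at 2227 / 0.25676 = 8673.6 rpm.
Chain: ratio = 50/29 = 1.7241, so shaft 3 turns at 8673.6 / 1.7241 = 5030.7 rpm.
Belt: ratio = 9/34 = 0.26471, so the driven shaft turns at 5030.7 / 0.26471 = 19005 rpm.

19005 rpm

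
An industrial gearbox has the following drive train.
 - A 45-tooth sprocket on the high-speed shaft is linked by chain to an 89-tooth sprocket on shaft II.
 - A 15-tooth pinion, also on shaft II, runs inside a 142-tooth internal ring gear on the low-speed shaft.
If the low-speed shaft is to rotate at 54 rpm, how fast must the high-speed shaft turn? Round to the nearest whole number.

1011 rpm

Overall ratio R = 1.9778 × 9.4667 = 18.723.
Required input speed = output speed × R = 54 × 18.723 = 1011 rpm.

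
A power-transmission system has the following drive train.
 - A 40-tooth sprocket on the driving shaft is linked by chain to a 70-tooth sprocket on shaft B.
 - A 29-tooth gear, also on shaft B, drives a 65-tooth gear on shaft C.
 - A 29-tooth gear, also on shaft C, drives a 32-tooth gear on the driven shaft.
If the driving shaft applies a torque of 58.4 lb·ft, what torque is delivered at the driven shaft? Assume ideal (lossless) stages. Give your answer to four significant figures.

252.8 lb·ft

After the chain (70/40): 58.4 × 1.75 = 102.2 lb·ft
After the gear mesh (65/29): 102.2 × 2.2414 = 229.07 lb·ft
After the gear mesh (32/29): 229.07 × 1.1034 = 252.77 lb·ft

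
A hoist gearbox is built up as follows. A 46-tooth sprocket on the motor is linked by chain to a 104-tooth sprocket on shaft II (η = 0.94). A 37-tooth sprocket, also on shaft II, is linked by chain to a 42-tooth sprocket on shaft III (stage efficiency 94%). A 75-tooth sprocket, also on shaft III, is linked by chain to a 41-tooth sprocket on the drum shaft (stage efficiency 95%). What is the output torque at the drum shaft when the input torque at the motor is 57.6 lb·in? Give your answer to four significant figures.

67.83 lb·in

Chain: ratio = 104/46 = 2.2609; torque at shaft II = 57.6 × 2.2609 × 0.94 = 122.41 lb·in.
Chain: ratio = 42/37 = 1.1351; torque at shaft III = 122.41 × 1.1351 × 0.94 = 130.62 lb·in.
Chain: ratio = 41/75 = 0.54667; torque at the drum shaft = 130.62 × 0.54667 × 0.95 = 67.834 lb·in.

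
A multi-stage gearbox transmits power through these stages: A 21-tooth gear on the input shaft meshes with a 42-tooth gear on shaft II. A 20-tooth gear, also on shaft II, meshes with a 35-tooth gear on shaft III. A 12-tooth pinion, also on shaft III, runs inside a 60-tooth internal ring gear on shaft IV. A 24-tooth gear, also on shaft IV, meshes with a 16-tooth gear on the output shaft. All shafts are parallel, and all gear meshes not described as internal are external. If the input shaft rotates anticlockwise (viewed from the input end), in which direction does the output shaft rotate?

clockwise

the input shaft → shaft II: external mesh, 1 reversal → CW.
shaft II → shaft III: external mesh, 1 reversal → CCW.
shaft III → shaft IV: internal mesh, same direction → CCW.
shaft IV → the output shaft: external mesh, 1 reversal → CW.
3 reversals in total — an odd number — so the output shaft turns opposite to the input shaft.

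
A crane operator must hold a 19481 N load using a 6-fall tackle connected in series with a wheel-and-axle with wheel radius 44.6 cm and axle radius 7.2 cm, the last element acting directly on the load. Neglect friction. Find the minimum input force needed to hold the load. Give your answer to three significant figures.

Block-and-tackle MA = number of supporting rope parts = 6.
Wheel-and-axle MA = R/r = 44.6/7.2 = 6.1944.
Combined ideal MA = 6 × 6.1944 = 37.167.
Effort = load / MA = 19481 / 37.167 = 524.15 N.

524 N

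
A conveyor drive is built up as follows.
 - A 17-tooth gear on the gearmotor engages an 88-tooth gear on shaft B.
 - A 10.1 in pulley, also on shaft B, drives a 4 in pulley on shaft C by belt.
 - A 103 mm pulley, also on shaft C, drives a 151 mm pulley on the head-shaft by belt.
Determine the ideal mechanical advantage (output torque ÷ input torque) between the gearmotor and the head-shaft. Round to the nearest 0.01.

3.01

Each stage contributes driven/driver: gear mesh 88/17 = 5.1765, belt 4/10.1 = 0.39604, belt 151/103 = 1.466.
Overall: 5.1765 × 0.39604 × 1.466 = 3.0055.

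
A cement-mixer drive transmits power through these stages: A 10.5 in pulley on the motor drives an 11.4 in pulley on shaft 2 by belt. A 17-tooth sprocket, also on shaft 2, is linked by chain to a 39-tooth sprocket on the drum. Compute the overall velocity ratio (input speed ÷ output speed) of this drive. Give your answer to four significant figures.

Each stage contributes driven/driver: belt 11.4/10.5 = 1.0857, chain 39/17 = 2.2941.
Overall: 1.0857 × 2.2941 = 2.4908.

2.491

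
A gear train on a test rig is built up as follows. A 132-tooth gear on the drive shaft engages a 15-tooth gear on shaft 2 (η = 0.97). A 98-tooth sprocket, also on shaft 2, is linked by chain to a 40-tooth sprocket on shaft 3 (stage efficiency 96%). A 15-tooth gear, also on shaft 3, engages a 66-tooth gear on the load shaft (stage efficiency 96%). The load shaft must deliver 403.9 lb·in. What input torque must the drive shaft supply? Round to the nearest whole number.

Overall ratio R = 0.11364 × 0.40816 × 4.4 = 0.20408; overall efficiency η = 0.97 × 0.96 × 0.96 = 0.8940.
Input torque = output torque / (R × η) = 403.9 / (0.20408 × 0.8940) = 2213.9 lb·in.

2214 lb·in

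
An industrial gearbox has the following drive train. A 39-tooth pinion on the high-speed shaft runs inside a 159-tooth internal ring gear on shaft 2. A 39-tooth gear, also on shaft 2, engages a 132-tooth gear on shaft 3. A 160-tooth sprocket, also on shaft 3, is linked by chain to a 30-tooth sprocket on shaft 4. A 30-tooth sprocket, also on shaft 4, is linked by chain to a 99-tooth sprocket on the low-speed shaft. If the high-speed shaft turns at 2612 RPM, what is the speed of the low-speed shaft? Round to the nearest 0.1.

internal gear 159/39 = 4.0769 → 2612/4.0769 = 640.68 RPM
gear mesh 132/39 = 3.3846 → 640.68/3.3846 = 189.29 RPM
chain 30/160 = 0.1875 → 189.29/0.1875 = 1009.6 RPM
chain 99/30 = 3.3 → 1009.6/3.3 = 305.93 RPM

305.9 RPM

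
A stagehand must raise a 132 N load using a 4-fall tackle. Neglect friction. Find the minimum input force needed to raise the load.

33 N

Block-and-tackle MA = number of supporting rope parts = 4.
Effort = load / MA = 132 / 4 = 33 N.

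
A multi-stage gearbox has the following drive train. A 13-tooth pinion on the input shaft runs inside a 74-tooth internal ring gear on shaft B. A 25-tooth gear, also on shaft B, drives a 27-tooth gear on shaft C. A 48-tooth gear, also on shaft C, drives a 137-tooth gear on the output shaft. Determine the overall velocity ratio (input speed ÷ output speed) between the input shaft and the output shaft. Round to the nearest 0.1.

Each stage contributes driven/driver: internal gear 74/13 = 5.6923, gear mesh 27/25 = 1.08, gear mesh 137/48 = 2.8542.
Overall: 5.6923 × 1.08 × 2.8542 = 17.547.

17.5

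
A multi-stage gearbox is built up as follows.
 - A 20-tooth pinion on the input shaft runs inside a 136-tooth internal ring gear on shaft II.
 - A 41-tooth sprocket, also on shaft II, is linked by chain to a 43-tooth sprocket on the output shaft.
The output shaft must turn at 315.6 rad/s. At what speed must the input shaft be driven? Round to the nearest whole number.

Overall ratio R = 6.8 × 1.0488 = 7.1317.
Required input speed = output speed × R = 315.6 × 7.1317 = 2250.8 rad/s.

2251 rad/s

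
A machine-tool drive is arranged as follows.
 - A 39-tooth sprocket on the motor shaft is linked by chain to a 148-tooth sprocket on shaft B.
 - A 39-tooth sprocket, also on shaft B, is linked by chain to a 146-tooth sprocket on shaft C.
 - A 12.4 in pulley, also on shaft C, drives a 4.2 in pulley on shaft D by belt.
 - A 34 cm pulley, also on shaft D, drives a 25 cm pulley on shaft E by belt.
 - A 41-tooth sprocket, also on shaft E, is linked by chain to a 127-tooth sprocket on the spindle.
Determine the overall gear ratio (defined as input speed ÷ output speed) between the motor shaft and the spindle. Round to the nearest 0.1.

Each stage contributes driven/driver: chain 148/39 = 3.7949, chain 146/39 = 3.7436, belt 4.2/12.4 = 0.33871, belt 25/34 = 0.73529, chain 127/41 = 3.0976.
Overall: 3.7949 × 3.7436 × 0.33871 × 0.73529 × 3.0976 = 10.96.

11.0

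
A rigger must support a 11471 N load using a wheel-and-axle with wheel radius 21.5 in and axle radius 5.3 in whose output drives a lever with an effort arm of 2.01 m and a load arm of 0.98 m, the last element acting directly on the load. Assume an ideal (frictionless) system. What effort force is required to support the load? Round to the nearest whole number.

Wheel-and-axle MA = R/r = 21.5/5.3 = 4.0566.
Lever MA = effort arm / load arm = 2.01/0.98 = 2.051.
Combined ideal MA = 4.0566 × 2.051 = 8.3202.
Effort = load / MA = 11471 / 8.3202 = 1378.7 N.

1379 N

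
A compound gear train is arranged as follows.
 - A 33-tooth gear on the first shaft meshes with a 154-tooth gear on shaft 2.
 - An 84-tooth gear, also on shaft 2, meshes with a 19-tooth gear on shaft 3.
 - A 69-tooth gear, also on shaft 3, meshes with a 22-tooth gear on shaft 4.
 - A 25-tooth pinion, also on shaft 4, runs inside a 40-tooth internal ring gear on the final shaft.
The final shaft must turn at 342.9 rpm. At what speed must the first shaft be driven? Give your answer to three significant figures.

Overall ratio R = 4.6667 × 0.22619 × 0.31884 × 1.6 = 0.53849.
Required input speed = output speed × R = 342.9 × 0.53849 = 184.65 rpm.

185 rpm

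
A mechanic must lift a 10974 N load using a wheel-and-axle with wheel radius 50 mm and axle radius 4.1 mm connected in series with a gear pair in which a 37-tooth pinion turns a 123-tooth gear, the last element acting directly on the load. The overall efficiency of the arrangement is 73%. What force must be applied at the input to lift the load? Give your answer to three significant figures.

371 N

Wheel-and-axle MA = R/r = 50/4.1 = 12.195.
Gear pair MA = 123/37 = 3.3243.
Combined ideal MA = 12.195 × 3.3243 = 40.541.
Actual MA = 40.541 × 0.73 = 29.595.
Effort = load / actual MA = 10974 / 29.595 = 370.81 N.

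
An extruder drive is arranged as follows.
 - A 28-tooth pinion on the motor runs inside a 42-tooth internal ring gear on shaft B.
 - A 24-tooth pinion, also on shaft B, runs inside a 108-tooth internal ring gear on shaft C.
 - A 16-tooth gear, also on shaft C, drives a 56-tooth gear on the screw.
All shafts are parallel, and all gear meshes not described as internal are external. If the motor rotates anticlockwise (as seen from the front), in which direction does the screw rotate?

the motor → shaft B: internal mesh, same direction → CCW.
shaft B → shaft C: internal mesh, same direction → CCW.
shaft C → the screw: external mesh, 1 reversal → CW.
1 reversal in total — an odd number — so the screw turns opposite to the motor.

clockwise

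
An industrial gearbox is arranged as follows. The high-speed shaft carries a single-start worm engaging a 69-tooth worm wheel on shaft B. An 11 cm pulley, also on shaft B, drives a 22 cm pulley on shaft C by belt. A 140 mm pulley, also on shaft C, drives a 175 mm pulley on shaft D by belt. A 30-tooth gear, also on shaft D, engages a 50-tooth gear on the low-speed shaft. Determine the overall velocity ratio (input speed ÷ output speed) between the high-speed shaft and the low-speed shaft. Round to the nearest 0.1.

Each stage contributes driven/driver: worm 69/1 = 69, belt 22/11 = 2, belt 175/140 = 1.25, gear mesh 50/30 = 1.6667.
Overall: 69 × 2 × 1.25 × 1.6667 = 287.5.

287.5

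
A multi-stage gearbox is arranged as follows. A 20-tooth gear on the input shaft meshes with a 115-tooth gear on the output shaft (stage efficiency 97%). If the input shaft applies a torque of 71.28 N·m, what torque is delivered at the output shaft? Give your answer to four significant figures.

After the gear mesh (115/20): 71.28 × 5.75 × 0.97 = 397.56 N·m

397.6 N·m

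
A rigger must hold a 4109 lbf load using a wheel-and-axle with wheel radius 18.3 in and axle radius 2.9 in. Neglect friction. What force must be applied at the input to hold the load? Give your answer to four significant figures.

651.2 lbf

Wheel-and-axle MA = R/r = 18.3/2.9 = 6.3103.
Effort = load / MA = 4109 / 6.3103 = 651.15 lbf.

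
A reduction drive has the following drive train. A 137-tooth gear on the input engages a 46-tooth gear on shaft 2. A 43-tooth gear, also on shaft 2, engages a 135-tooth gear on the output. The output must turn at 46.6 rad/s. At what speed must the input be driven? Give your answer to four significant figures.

49.12 rad/s

Overall ratio R = 0.33577 × 3.1395 = 1.0542.
Required input speed = output speed × R = 46.6 × 1.0542 = 49.123 rad/s.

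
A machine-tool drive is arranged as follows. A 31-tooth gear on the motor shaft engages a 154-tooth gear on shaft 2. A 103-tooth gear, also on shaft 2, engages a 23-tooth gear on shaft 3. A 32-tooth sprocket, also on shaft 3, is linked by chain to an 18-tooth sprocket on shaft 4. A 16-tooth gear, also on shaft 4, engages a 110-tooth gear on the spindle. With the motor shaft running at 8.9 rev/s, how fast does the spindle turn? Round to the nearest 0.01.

2.07 rev/s

the motor shaft → shaft 2 (gear mesh, 154/31): 8.9 ÷ 4.9677 = 1.7916 rev/s
shaft 2 → shaft 3 (gear mesh, 23/103): 1.7916 ÷ 0.2233 = 8.0231 rev/s
shaft 3 → shaft 4 (chain, 18/32): 8.0231 ÷ 0.5625 = 14.263 rev/s
shaft 4 → the spindle (gear mesh, 110/16): 14.263 ÷ 6.875 = 2.0747 rev/s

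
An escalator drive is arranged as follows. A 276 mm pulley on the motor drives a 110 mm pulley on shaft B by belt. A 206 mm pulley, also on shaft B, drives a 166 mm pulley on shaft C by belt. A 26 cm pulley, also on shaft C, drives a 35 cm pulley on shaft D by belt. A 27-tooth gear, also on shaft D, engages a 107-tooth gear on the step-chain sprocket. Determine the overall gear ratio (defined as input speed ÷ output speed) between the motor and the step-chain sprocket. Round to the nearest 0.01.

Each stage contributes driven/driver: belt 110/276 = 0.39855, belt 166/206 = 0.80583, belt 35/26 = 1.3462, gear mesh 107/27 = 3.963.
Overall: 0.39855 × 0.80583 × 1.3462 × 3.963 = 1.7133.

1.71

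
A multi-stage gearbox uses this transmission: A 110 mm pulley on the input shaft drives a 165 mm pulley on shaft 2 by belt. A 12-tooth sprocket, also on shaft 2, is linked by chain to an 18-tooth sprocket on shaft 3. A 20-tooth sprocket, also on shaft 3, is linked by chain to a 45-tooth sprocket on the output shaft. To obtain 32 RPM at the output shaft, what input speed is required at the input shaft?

Overall ratio R = 1.5 × 1.5 × 2.25 = 5.0625.
Required input speed = output speed × R = 32 × 5.0625 = 162 RPM.

162 RPM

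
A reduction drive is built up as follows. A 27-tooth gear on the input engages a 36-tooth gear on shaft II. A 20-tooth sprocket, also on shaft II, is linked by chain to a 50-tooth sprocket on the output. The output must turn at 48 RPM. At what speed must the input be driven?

Overall ratio R = 1.3333 × 2.5 = 3.3333.
Required input speed = output speed × R = 48 × 3.3333 = 160 RPM.

160 RPM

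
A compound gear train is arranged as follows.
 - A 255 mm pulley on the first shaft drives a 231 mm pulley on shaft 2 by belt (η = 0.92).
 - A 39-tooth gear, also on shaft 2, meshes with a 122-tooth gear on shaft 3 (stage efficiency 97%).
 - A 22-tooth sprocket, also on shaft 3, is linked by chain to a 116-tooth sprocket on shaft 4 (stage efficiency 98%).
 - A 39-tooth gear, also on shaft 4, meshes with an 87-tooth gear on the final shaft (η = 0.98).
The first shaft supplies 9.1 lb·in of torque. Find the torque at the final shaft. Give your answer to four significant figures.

260.0 lb·in

After the belt (231/255): 9.1 × 0.90588 × 0.92 = 7.584 lb·in
After the gear mesh (122/39): 7.584 × 3.1282 × 0.97 = 23.013 lb·in
After the chain (116/22): 23.013 × 5.2727 × 0.98 = 118.91 lb·in
After the gear mesh (87/39): 118.91 × 2.2308 × 0.98 = 259.96 lb·in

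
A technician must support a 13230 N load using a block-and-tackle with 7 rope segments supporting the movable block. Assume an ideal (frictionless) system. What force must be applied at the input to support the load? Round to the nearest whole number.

1890 N

Block-and-tackle MA = number of supporting rope parts = 7.
Effort = load / MA = 13230 / 7 = 1890 N.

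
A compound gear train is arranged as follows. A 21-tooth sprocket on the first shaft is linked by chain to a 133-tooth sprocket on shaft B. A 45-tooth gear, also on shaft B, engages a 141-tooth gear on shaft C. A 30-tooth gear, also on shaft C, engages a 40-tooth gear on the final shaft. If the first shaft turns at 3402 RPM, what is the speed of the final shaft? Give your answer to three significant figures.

the first shaft → shaft B (chain, 133/21): 3402 ÷ 6.3333 = 537.16 RPM
shaft B → shaft C (gear mesh, 141/45): 537.16 ÷ 3.1333 = 171.43 RPM
shaft C → the final shaft (gear mesh, 40/30): 171.43 ÷ 1.3333 = 128.58 RPM

129 RPM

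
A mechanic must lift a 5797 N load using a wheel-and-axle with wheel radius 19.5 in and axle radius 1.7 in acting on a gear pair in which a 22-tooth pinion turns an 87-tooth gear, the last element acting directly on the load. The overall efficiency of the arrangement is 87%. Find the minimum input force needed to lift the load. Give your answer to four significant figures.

146.9 N

Wheel-and-axle MA = R/r = 19.5/1.7 = 11.471.
Gear pair MA = 87/22 = 3.9545.
Combined ideal MA = 11.471 × 3.9545 = 45.361.
Actual MA = 45.361 × 0.87 = 39.464.
Effort = load / actual MA = 5797 / 39.464 = 146.89 N.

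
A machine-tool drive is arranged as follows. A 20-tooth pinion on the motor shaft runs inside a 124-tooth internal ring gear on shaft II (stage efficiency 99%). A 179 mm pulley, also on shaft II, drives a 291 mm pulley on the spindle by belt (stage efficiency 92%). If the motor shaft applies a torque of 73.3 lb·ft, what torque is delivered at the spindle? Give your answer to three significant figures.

673 lb·ft

Internal gear: ratio = 124/20 = 6.2; torque at shaft II = 73.3 × 6.2 × 0.99 = 449.92 lb·ft.
Belt: ratio = 291/179 = 1.6257; torque at the spindle = 449.92 × 1.6257 × 0.92 = 672.91 lb·ft.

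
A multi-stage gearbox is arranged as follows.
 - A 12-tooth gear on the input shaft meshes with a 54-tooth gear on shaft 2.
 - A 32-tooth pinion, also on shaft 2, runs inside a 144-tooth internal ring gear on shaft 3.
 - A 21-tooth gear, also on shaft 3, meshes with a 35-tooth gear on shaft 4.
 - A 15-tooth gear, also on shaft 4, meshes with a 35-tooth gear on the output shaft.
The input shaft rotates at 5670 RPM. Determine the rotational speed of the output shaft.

72 RPM

Gear mesh: ratio = 54/12 = 4.5, so shaft 2 turns at 5670 / 4.5 = 1260 RPM.
Internal gear: ratio = 144/32 = 4.5, so shaft 3 turns at 1260 / 4.5 = 280 RPM.
Gear mesh: ratio = 35/21 = 1.6667, so shaft 4 turns at 280 / 1.6667 = 168 RPM.
Gear mesh: ratio = 35/15 = 2.3333, so the output shaft turns at 168 / 2.3333 = 72 RPM.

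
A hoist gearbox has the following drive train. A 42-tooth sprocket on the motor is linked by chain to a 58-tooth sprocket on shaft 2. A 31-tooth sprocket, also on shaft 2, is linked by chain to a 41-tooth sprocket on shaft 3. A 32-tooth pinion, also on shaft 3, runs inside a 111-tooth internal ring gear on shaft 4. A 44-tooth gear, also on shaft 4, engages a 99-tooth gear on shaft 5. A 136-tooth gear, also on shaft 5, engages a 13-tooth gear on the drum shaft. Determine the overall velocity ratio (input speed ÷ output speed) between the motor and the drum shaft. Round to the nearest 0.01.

1.36

Each stage contributes driven/driver: chain 58/42 = 1.381, chain 41/31 = 1.3226, internal gear 111/32 = 3.4688, gear mesh 99/44 = 2.25, gear mesh 13/136 = 0.095588.
Overall: 1.381 × 1.3226 × 3.4688 × 2.25 × 0.095588 = 1.3626.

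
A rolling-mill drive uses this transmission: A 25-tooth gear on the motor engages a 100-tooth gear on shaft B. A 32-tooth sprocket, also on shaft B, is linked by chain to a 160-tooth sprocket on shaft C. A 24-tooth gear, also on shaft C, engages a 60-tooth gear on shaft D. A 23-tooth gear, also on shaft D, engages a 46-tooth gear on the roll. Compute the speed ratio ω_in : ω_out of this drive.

Each stage contributes driven/driver: gear mesh 100/25 = 4, chain 160/32 = 5, gear mesh 60/24 = 2.5, gear mesh 46/23 = 2.
Overall: 4 × 5 × 2.5 × 2 = 100.

100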